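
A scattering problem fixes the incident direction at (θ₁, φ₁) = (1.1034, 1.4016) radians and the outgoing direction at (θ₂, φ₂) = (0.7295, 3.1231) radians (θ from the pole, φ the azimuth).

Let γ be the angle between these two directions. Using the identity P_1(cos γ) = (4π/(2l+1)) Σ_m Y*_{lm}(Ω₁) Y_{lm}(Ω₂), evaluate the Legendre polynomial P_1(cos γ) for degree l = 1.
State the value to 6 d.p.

Summing Y*_{l m}(θ₁,φ₁)·Y_{l m}(θ₂,φ₂) over m ∈ [−1, 1]; prefactor 4π/(2·1+1) = 4.188790:
  term(m=-1) = (-0.010663, -0.070219)   from Y*(Ω₁)=(0.051938, 0.304034), Y(Ω₂)=(-0.230231, -0.004258)
  term(m=+0) = (0.080190, 0.000000)   from Y*(Ω₁)=(0.220146, -0.000000), Y(Ω₂)=(0.364257, 0.000000)
  term(m=+1) = (-0.010663, 0.070219)   from Y*(Ω₁)=(-0.051938, 0.304034), Y(Ω₂)=(0.230231, -0.004258)
Total Σ_m = (0.058864, 0.000000). Multiply by 4.188790: (0.246567, 0.000000). P_1(cos γ) = 0.246567

0.246567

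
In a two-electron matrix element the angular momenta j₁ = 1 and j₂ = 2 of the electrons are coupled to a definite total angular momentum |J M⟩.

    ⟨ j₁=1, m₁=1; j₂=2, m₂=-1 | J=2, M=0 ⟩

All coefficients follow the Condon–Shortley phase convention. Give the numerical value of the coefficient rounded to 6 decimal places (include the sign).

triangle: 1!×1!×3!/6! = 6/720
(j±m)!: 2!×0!×1!×3!×2!×2! = 48
prefactor² = (2J+1)×Δ×N² = 2
  k=0: +1/(0!×1!×0!×1!×1!×2!) = 1/2
Σ = 1/2  ⇒  CG² = 2×(1/2)² = 1/2
CG = +√(1/2) = +0.707107

+√(1/2) = +0.707107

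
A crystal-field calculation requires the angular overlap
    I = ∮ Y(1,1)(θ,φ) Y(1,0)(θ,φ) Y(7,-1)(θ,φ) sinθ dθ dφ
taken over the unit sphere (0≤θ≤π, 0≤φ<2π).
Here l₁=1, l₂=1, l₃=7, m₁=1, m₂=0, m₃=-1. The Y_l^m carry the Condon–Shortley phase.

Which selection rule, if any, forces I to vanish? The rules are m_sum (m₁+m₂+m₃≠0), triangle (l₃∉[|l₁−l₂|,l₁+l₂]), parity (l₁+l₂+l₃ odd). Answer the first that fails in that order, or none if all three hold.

triangle

m₁+m₂+m₃ = 1 + 0 − 1 = 0  ✓
triangle: need |l₁−l₂| ≤ l₃ ≤ l₁+l₂ = [0,2]; l₃=7 is outside  ✗
parity: l₁+l₂+l₃ = 9 is odd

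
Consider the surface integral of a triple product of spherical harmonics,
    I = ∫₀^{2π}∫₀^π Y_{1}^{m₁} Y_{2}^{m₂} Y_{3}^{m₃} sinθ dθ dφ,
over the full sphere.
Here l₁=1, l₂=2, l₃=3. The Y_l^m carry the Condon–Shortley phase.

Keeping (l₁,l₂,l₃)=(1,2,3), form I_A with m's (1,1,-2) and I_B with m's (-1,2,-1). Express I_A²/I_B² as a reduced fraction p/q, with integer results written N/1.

Shared (l₁,l₂,l₃)=(1,2,3): N and (l;000)² cancel in I_A²/I_B².
A: Δ = 0!·2!·4!/7! = 1/105; Racah Σ t=0..0: t=0:+1/12 = 1/12; ⇒ 3j(1 2 3; 1 1 -2)² = 2/21, sgn -1
B: Δ = 0!·2!·4!/7! = 1/105; Racah Σ t=0..0: t=0:+1/48 = 1/48; ⇒ 3j(1 2 3; -1 2 -1)² = 1/105, sgn +1
I_A²/I_B² = (2/21)/(1/105) = 10/1

10/1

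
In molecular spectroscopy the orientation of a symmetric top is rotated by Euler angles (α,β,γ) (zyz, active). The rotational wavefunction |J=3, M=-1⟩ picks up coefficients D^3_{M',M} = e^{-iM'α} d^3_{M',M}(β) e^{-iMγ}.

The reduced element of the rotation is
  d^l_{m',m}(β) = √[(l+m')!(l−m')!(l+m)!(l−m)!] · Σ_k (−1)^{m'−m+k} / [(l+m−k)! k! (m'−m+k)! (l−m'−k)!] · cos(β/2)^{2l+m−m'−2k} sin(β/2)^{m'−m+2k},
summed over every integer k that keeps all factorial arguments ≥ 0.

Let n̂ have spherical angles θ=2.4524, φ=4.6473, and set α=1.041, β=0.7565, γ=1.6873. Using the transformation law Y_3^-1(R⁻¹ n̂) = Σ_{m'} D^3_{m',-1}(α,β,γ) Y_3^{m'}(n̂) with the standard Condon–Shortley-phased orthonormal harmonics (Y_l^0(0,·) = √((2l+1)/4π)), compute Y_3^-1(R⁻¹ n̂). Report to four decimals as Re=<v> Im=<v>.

Re=-0.3380 Im=0.0939

Need the full column D^3_{m',-1} for m'=−3..3 at α=1.0410, β=0.7565, γ=1.6873.
cos(β/2)=0.929312, sin(β/2)=0.369295
d^3_{-3,-1}: single k=2 term ⇒ +0.393948;  D = +0.038510-0.392061i
d^3_{-2,-1}: k∈[1..2] ⇒ +0.809434 -0.255643 = +0.553791;  D = -0.448225-0.325236i
d^3_{-1,-1}: k∈[0..2] ⇒ +0.644125 -0.813735 +0.096376 = -0.073234;  D = +0.067068-0.029413i
d^3_{0,-1}: k∈[0..2] ⇒ -0.886691 +0.420065 -0.022111 = -0.488737;  D = +0.056811-0.485424i
d^3_{1,-1}: k∈[0..2] ⇒ +0.610301 -0.128501 +0.002537 = +0.484337;  D = +0.386655+0.291686i
d^3_{2,-1}: k∈[0..1] ⇒ -0.255643 +0.020185 = -0.235458;  D = -0.217354+0.090541i
d^3_{3,-1}: single k=0 term ⇒ +0.062210;  D = +0.008379-0.061643i
Y_3^{m'}(θ=2.4524,φ=4.6473) and Σ D·Y over m':
  (+0.0385-0.3921i)·(+0.0208-0.1053i)  (-0.4482-0.3252i)·(+0.3163+0.0414i)  (+0.0671-0.0294i)·(-0.0264+0.4057i)  (+0.0568-0.4854i)·(+0.0063+0.0000i)  (+0.3867+0.2917i)·(+0.0264+0.4057i)  (-0.2174+0.0905i)·(+0.3163-0.0414i)  (+0.0084-0.0616i)·(-0.0208-0.1053i)
Y_3^-1(R⁻¹ n̂) = -0.337987+0.093886i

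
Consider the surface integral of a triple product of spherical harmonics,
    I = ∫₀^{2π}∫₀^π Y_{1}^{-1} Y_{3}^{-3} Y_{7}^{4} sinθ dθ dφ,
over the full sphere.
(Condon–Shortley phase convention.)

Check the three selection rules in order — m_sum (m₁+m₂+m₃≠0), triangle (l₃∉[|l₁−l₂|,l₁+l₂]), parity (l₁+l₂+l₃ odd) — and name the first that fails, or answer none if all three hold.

triangle

azimuthal sum: -1 − 3 + 4 = 0  ✓
l₃ must lie in [2,4]; have l₃=7  ✗
L = 1 + 3 + 7 = 11 (odd)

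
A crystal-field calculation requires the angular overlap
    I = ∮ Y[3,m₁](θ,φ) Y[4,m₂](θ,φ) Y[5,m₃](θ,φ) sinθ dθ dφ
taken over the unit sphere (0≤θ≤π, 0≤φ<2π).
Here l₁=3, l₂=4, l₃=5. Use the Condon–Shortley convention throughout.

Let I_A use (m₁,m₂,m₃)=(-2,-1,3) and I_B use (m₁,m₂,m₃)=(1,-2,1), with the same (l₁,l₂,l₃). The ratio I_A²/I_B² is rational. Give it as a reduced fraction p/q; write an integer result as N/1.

210/1849

l's match ⇒ only the (l;m) 3-j factors differ between A and B.
A: triangle coeff Δ(3,4,5) = 1/180180; Σ_t [1,2]: t=1:−1/1152 t=2:+1/1440 = -1/5760; (3j)²=1/858 [(3 4 5; -2 -1 3)], sign=-1
B: triangle coeff Δ(3,4,5) = 1/180180; Σ_t [0,2]: t=0:+1/384 t=1:−1/720 t=2:+1/34560 = 43/34560; (3j)²=1849/180180 [(3 4 5; 1 -2 1)], sign=+1
I_A²/I_B² = (1/858)/(1849/180180) = 210/1849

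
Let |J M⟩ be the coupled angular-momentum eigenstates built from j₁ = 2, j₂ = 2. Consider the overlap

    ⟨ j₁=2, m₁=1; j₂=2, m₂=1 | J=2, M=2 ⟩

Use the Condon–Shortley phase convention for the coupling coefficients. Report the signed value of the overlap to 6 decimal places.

triangle: 2!*2!*2!/7! = 8/5040
(j±m)!: 3!*1!*3!*1!*4!*0! = 864
prefactor² = (2J+1)*Δ*N² = 48/7
  k=1: −1/(1!*1!*0!*2!*2!*0!) = -1/4
Σ = -1/4  ⇒  CG² = 48/7*(-1/4)² = 3/7
CG = −√(3/7) = -0.654654

-0.654654  (= −√(3/7))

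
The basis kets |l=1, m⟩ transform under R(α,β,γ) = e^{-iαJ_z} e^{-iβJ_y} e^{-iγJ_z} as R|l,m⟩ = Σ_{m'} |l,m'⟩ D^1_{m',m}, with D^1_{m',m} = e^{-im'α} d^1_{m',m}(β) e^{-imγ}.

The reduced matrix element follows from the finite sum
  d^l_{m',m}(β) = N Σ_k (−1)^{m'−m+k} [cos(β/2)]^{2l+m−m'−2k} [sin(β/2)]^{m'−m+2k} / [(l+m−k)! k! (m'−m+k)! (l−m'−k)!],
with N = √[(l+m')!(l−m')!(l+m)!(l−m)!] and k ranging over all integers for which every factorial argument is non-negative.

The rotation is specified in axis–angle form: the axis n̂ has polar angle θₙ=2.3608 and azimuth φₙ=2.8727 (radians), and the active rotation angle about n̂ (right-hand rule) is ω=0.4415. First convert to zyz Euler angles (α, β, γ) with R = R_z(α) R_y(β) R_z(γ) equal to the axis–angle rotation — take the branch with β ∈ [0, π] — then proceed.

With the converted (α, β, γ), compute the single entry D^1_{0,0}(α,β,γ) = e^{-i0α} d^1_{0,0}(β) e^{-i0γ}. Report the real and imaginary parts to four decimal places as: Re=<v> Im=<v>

Axis–angle → zyz. n̂ = (sinθₙcosφₙ, sinθₙsinφₙ, cosθₙ) = (-0.678551, +0.186986, -0.710356), ω = 0.4415.
R = I cosω + sinω [n̂]ₓ + (1−cosω) n̂n̂ᵀ gives
  R = [+0.948262, +0.291366, +0.126118; -0.315699, +0.907464, +0.277206; -0.033679, -0.302679, +0.952497]
β = atan2(√(R₁₃²+R₂₃²), R₃₃) = 0.309462; α = atan2(R₂₃, R₁₃) mod 2π = 1.143825; γ = atan2(R₃₂, −R₃₁) mod 2π = 4.823203
D^1_{0,0}(1.1438,0.3095,4.8232) = e^{-i·0·1.1438}·d^1_{0,0}(0.3095)·e^{-i·0·4.8232}. Compute d first:
Half-angle: c=0.988053, s=0.154114. N=√(1·1·1·1)=1.000000
Admissible k: 0..1 (factorial args all ≥0)
  k=0: (−1)^0·1.0000/(1)·0.9881^2·0.1541^0 = +0.976249
  k=1: (−1)^1·1.0000/(1)·0.9881^0·0.1541^2 = -0.023751
d^1_{0,0}(0.3095) = +0.976249 -0.023751 = +0.952497
Attach z-rotation phases: D = e^{-i(0)(1.1438)}·(+0.952497)·e^{-i(0)(4.8232)} = +0.952497+0.000000i

Re=0.9525 Im=0.0000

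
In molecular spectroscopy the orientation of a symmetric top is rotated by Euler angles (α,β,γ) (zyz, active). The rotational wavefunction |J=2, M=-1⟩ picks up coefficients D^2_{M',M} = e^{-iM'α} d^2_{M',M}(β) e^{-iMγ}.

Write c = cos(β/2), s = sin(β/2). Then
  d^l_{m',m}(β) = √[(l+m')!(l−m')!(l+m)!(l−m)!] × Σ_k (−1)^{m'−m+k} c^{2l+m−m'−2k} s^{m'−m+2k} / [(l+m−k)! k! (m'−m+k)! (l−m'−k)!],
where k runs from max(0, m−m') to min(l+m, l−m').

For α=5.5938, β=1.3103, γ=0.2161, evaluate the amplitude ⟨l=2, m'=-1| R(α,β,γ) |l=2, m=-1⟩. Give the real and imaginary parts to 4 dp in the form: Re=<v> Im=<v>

Re=-0.2714 Im=0.1390

First d^2_{-1,-1}(β=1.3103), then the phase factors e^{-i(-1)α} and e^{-i(-1)γ}:
With c≡cos(β/2)=0.792957 and s≡sin(β/2)=0.609278, N=[1·6·1·6]^{1/2}=6.000000
k∈{0,1} keeps every argument non-negative
  k=0: (−1)^0·6.0000/(6)·0.7930^4·0.6093^0 = +0.395364
  k=1: (−1)^1·6.0000/(2)·0.7930^2·0.6093^2 = -0.700247
d^2_{-1,-1}(1.3103) = +0.395364 -0.700247 = -0.304883
D = (+0.771637-0.636063i)·(-0.304883)·(+0.976741+0.214422i) = -0.271369+0.138969i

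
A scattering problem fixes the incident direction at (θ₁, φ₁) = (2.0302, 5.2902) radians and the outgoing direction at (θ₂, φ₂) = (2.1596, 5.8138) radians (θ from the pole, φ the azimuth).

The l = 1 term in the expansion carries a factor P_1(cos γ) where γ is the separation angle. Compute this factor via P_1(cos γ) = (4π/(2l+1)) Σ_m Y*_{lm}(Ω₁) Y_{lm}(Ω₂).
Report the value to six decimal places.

Addition theorem: P_1(cos γ) = (4π/3) Σ_m Y*_{lm}(Ω₁) Y_{lm}(Ω₂), m = −1…1:
  term(m=-1) = +0.077053-0.044487i   from Y*(Ω₁)=+0.169140-0.259400i, Y(Ω₂)=+0.256241+0.129963i
  term(m=+0) = +0.058790+0.000000i   from Y*(Ω₁)=-0.216653-0.000000i, Y(Ω₂)=-0.271353+0.000000i
  term(m=+1) = +0.077053+0.044487i   from Y*(Ω₁)=-0.169140-0.259400i, Y(Ω₂)=-0.256241+0.129963i
Total Σ_m = +0.212896+0.000000i. Multiply by 4.188790: +0.891777+0.000000i. P_1(cos γ) = 0.891777

0.891777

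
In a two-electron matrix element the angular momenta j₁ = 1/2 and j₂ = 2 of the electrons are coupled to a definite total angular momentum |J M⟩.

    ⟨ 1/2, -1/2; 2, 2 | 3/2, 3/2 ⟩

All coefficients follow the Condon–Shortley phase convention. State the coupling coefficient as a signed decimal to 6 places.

j₁+j₂−J=1  J+j₁−j₂=0  J−j₁+j₂=3  j₁+j₂+J+1=5
(j₁±m₁, j₂±m₂, J±M) = (0,1,4,0,3,0)
P² = 144/5
sum k=1..1:
  [1] −1/6 = -1/6
S = -1/6
C² = P²·S² = 4/5 ; C = -0.894427

-0.894427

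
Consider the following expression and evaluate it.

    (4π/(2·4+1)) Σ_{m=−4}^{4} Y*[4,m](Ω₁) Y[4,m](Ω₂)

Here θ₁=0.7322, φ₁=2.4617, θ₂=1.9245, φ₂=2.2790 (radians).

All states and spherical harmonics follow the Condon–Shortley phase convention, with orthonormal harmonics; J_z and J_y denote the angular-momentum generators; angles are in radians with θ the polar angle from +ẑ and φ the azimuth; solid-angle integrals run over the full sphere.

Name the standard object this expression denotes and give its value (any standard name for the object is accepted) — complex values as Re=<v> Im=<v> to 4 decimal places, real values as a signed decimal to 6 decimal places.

Legendre polynomial (addition theorem), -0.035796

This sum is the spherical-harmonic addition theorem: it equals the Legendre polynomial P_l(cos γ) of the angle γ between the two directions.
Summing Y*_{l m}(θ₁,φ₁)·Y_{l m}(θ₂,φ₂) over m ∈ [−4, 4]; prefactor 4π/(2·4+1) = 1.396263:
  m=-4: (-0.08063 - 0.03620j) × (-0.32651 - 0.10415j) = 0.02256 + 0.02022j  (running Σ = 0.02256 + 0.02022j)
  m=-3: (0.12567 + 0.24809j) × (-0.30441 + 0.18824j) = -0.08496 - 0.05187j  (running Σ = -0.06240 - 0.03165j)
  m=-2: (0.08992 - 0.41979j) × (0.00725 - 0.04659j) = -0.01891 - 0.00723j  (running Σ = -0.08131 - 0.03888j)
  m=-1: (-0.15944 + 0.12890j) × (-0.21600 - 0.25221j) = 0.06695 + 0.01237j  (running Σ = -0.01436 - 0.02651j)
  m=0: (-0.30528 + 0.00000j) × (-0.01010 + 0.00000j) = 0.00308 + 0.00000j  (running Σ = -0.01128 - 0.02651j)
  m=1: (0.15944 + 0.12890j) × (0.21600 - 0.25221j) = 0.06695 - 0.01237j  (running Σ = 0.05567 - 0.03888j)
  m=2: (0.08992 + 0.41979j) × (0.00725 + 0.04659j) = -0.01891 + 0.00723j  (running Σ = 0.03676 - 0.03165j)
  m=3: (-0.12567 + 0.24809j) × (0.30441 + 0.18824j) = -0.08496 + 0.05187j  (running Σ = -0.04819 + 0.02022j)
  m=4: (-0.08063 + 0.03620j) × (-0.32651 + 0.10415j) = 0.02256 - 0.02022j  (running Σ = -0.02564 + 0.00000j)
Total Σ_m = -0.02564 + 0.00000j. Multiply by 1.396263: -0.03580 + 0.00000j. P_4(cos γ) = -0.035796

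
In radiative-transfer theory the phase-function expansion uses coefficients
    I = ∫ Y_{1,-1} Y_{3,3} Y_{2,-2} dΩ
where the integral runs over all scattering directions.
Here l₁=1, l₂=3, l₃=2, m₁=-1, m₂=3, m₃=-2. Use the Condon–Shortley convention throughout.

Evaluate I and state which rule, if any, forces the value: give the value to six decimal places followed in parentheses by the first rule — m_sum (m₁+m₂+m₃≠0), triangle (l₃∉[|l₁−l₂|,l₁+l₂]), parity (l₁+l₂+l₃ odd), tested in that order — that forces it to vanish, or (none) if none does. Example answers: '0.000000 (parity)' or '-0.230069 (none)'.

Rules hold: Σm=0, L=6 even, 2≤2≤4.
N = 3·7·5 = 105
Δ = 2!·0!·4!/7! = 1/105
Racah Σ t=1..1: t=1:−1/4 = -1/4
⇒ 3j(1 3 2; 0 0 0)² = 3/35, sgn -1
Racah Σ t=2..2: t=2:+1/48 = 1/48
⇒ 3j(1 3 2; -1 3 -2)² = 1/7, sgn +1
4πI² = N·(3j₀)²·(3jₘ)² = 9/7
I = -1·√(1.28571/4π) = -0.31986543
No selection rule forces the value: the integral is nonzero (none).

-0.319865 (none)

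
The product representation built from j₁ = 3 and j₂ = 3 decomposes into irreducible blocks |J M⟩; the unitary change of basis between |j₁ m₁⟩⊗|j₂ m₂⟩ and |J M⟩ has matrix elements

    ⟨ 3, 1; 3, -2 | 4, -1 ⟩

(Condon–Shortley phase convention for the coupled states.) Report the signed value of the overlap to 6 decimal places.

j₁+j₂−J=2  J+j₁−j₂=4  J−j₁+j₂=4  j₁+j₂+J+1=11
(j₁±m₁, j₂±m₂, J±M) = (4,2,1,5,3,5)
P² = 82944/77
sum k=0..1:
  [0] +1/48 = 1/48
  [1] −1/144 = -1/144
S = 1/72
C² = P²·S² = 16/77 ; C = +0.455842

+0.455842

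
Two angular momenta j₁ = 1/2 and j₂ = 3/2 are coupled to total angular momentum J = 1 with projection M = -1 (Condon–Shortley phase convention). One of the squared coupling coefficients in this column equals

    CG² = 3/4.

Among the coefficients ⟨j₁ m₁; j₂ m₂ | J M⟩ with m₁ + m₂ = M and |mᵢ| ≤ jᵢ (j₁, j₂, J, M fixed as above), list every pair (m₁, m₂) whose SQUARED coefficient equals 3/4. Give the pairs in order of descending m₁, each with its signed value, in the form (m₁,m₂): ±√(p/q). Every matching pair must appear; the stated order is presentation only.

(1/2,-3/2): +√(3/4)

Admissible pairs with m₁+m₂ = M = -1: (-1/2,-1/2), (1/2,-3/2)
  (m₁,m₂)=(1/2,-3/2): CG² = 3/4, CG = +√(3/4)   ← matches the target
  (m₁,m₂)=(-1/2,-1/2): CG² = 1/4, CG = −√(1/4)
Pairs with CG² = 3/4: (1/2,-3/2): +√(3/4)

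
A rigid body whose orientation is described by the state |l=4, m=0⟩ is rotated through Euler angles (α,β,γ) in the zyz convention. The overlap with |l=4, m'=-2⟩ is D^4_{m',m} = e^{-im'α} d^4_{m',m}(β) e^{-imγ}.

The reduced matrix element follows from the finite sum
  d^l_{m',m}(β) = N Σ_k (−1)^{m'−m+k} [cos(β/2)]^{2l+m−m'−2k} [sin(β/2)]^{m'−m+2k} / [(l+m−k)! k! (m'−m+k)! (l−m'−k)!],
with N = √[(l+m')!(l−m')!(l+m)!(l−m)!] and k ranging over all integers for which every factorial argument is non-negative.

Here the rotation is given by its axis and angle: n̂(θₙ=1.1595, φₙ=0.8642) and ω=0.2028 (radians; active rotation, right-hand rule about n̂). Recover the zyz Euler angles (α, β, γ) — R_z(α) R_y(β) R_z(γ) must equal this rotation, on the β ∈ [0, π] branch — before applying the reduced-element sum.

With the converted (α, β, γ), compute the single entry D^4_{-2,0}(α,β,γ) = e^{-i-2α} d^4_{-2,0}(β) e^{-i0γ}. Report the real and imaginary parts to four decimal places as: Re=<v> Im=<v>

Axis–angle → zyz. n̂ = (sinθₙcosφₙ, sinθₙsinφₙ, cosθₙ) = (+0.595104, +0.697147, +0.399798), ω = 0.2028.
R = I cosω + sinω [n̂]ₓ + (1−cosω) n̂n̂ᵀ gives
  R = [+0.986764, -0.072022, +0.145290; +0.089027, +0.989467, -0.114150; -0.135538, +0.125573, +0.982782]
β = atan2(√(R₁₃²+R₂₃²), R₃₃) = 0.185836; α = atan2(R₂₃, R₁₃) mod 2π = 5.617246; γ = atan2(R₃₂, −R₃₁) mod 2π = 0.747253
Split into d^4_{-2,0}(β=0.1858) × two z-phases.
With c≡cos(β/2)=0.995686 and s≡sin(β/2)=0.092784, N=[2·720·24·24]^{1/2}=910.735966
k: max(0,(0)−(-2))=2 … min(4+(0),4−(-2))=4
  k=2: (−1)^0·910.7360/(96)·0.9957^6·0.0928^2 = +0.079580
  k=3: (−1)^1·910.7360/(36)·0.9957^4·0.0928^4 = -0.001843
  k=4: (−1)^2·910.7360/(96)·0.9957^2·0.0928^6 = +0.000006
d^4_{-2,0}(0.1858) = +0.079580 -0.001843 +0.000006 = +0.077744
D = (+0.236650-0.971595i)·(+0.077744)·(+1.000000+0.000000i) = +0.018398-0.075535i

Re=0.0184 Im=-0.0755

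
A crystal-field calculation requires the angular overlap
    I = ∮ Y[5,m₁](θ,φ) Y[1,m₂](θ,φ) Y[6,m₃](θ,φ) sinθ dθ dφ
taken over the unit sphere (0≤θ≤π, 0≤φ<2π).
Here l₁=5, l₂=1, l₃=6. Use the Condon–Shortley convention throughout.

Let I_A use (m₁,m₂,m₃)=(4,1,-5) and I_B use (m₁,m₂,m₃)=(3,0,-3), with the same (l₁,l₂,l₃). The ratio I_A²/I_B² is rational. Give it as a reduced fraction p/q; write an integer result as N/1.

55/27

Same 5,1,6: normalisation and zero-m 3j drop out of the ratio.
A: Δ: 0! 10! 2! / 13! → 1/858; sum: t=0:+1/725760 = 1/725760; 3j²(5 1 6; 4 1 -5) = Δ·Π!·Σ² = 5/78  (sign -1)
B: Δ: 0! 10! 2! / 13! → 1/858; sum: t=0:+1/80640 = 1/80640; 3j²(5 1 6; 3 0 -3) = Δ·Π!·Σ² = 9/286  (sign -1)
I_A²/I_B² = (5/78)/(9/286) = 55/27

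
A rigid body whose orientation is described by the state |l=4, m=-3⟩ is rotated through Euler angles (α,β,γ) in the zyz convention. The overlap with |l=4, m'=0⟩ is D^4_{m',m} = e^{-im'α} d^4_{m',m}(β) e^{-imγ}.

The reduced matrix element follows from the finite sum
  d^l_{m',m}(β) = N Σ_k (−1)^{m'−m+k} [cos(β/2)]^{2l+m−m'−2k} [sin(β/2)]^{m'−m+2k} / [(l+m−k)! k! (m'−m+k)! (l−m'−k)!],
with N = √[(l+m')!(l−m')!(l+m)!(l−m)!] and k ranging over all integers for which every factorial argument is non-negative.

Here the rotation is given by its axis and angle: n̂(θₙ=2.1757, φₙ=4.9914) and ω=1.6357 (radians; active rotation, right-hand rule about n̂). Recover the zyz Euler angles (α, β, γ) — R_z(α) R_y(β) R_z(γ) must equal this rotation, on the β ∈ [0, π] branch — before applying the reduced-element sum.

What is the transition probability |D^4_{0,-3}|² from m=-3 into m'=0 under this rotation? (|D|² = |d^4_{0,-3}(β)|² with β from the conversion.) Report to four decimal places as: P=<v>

P=0.1339

Axis–angle → zyz. n̂ = (sinθₙcosφₙ, sinθₙsinφₙ, cosθₙ) = (+0.226536, -0.790747, -0.568683), ω = 1.6357.
R = I cosω + sinω [n̂]ₓ + (1−cosω) n̂n̂ᵀ gives
  R = [-0.010211, +0.376734, -0.926265; -0.758237, +0.600978, +0.252791; +0.651899, +0.704909, +0.279517]
β = atan2(√(R₁₃²+R₂₃²), R₃₃) = 1.287505; α = atan2(R₂₃, R₁₃) mod 2π = 2.875167; γ = atan2(R₃₂, −R₃₁) mod 2π = 2.317145
D^4_{0,-3}(2.8752,1.2875,2.3171) = e^{-i·0·2.8752}·d^4_{0,-3}(1.2875)·e^{-i·-3·2.3171}. Compute d first:
Half-angle: c=0.799849, s=0.600201. N=√(24·24·1·5040)=1703.830978
Admissible k: 0..1 (factorial args all ≥0)
  k=0: (−1)^3·1703.8310/(144)·0.7998^5·0.6002^3 = -0.837519
  k=1: (−1)^4·1703.8310/(144)·0.7998^3·0.6002^5 = +0.471598
d^4_{0,-3}(1.2875) = -0.837519 +0.471598 = -0.365921
|D^4_{0,-3}|² = |d^4_{0,-3}(β)|² = (-0.365921)² = 0.133898 (the z-rotation phases have unit modulus)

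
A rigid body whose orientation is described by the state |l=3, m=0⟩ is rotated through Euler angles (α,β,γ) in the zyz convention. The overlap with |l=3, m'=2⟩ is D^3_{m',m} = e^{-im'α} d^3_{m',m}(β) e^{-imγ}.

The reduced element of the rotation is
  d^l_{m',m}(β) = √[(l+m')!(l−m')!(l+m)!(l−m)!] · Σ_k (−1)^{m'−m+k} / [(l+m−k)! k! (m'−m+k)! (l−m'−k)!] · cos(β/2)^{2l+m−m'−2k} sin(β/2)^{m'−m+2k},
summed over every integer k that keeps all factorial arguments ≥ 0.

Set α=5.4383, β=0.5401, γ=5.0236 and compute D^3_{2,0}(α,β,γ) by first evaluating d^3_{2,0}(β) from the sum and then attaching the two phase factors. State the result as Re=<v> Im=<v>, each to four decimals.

Split into d^3_{2,0}(β=0.5401) × two z-phases.
Half-angle: c=0.963758, s=0.266780. N=√(120·1·6·6)=65.726707
k∈{0,1} keeps every argument non-negative
  k=0: (−1)^2·65.7267/(12)·0.9638^4·0.2668^2 = +0.336308
  k=1: (−1)^3·65.7267/(12)·0.9638^2·0.2668^4 = -0.025770
d^3_{2,0}(0.5401) = +0.336308 -0.025770 = +0.310538
Phases: e^{-i·(2)·5.4383}=-0.118694+0.992931i, e^{-i·(0)·5.0236}=+1.000000+0.000000i ⇒ D=-0.036859+0.308343i

Re=-0.0369 Im=0.3083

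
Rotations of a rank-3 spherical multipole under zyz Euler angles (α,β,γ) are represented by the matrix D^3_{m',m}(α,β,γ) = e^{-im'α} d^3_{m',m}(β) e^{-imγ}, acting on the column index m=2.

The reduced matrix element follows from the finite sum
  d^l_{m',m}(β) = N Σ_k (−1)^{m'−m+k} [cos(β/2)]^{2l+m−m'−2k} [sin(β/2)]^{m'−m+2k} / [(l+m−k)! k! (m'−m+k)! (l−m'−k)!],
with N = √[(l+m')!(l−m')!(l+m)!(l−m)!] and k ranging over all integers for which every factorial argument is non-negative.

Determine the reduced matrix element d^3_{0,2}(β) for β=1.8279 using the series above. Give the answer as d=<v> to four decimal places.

d^3_{0,2}(β=1.8279) via the finite sum:
With c≡cos(β/2)=0.610622 and s≡sin(β/2)=0.791922, N=[6·6·120·1]^{1/2}=65.726707
The bounds max(0,m−m')=2 and min(l+m,l−m')=3 give 2 terms
  k=2: (−1)^0·65.7267/(12)·0.6106^4·0.7919^2 = +0.477547
  k=3: (−1)^1·65.7267/(12)·0.6106^2·0.7919^4 = -0.803222
d^3_{0,2}(1.8279) = +0.477547 -0.803222 = -0.325675

d=-0.3257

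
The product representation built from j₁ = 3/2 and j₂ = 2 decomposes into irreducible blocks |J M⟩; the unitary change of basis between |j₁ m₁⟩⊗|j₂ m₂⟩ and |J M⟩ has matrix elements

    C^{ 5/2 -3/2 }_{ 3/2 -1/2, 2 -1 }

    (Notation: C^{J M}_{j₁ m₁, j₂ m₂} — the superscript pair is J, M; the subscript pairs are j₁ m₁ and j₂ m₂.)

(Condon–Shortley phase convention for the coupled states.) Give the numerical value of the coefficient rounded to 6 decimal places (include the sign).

+0.169031

triangle: 1!·2!·3!/7! = 12/5040
(j±m)!: 1!·2!·1!·3!·1!·4! = 288
prefactor² = (2J+1)·Δ·N² = 144/35
  k=0: +1/(0!·1!·2!·1!·0!·2!) = 1/4
  k=1: −1/(1!·0!·1!·0!·1!·3!) = -1/6
Σ = 1/12  ⇒  CG² = 144/35·(1/12)² = 1/35
CG = +√(1/35) = +0.169031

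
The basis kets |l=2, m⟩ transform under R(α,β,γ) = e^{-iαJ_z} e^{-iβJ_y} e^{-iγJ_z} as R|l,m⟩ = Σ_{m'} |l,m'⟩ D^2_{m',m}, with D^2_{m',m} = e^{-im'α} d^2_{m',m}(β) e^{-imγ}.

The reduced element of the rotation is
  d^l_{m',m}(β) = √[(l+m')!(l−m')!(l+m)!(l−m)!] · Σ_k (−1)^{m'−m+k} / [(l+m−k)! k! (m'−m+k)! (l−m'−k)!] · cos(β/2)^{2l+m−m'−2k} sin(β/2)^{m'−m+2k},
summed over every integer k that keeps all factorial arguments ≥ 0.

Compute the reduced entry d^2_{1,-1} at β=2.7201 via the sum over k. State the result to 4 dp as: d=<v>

d^2_{1,-1}(β=2.7201) via the finite sum:
With c≡cos(β/2)=0.209190 and s≡sin(β/2)=0.977875, N=[6·1·1·6]^{1/2}=6.000000
Admissible k: 0..1 (factorial args all ≥0)
  k=0: (−1)^2·6.0000/(2)·0.2092^2·0.9779^2 = +0.125536
  k=1: (−1)^3·6.0000/(6)·0.2092^0·0.9779^4 = -0.914394
d^2_{1,-1}(2.7201) = +0.125536 -0.914394 = -0.788858

d=-0.7889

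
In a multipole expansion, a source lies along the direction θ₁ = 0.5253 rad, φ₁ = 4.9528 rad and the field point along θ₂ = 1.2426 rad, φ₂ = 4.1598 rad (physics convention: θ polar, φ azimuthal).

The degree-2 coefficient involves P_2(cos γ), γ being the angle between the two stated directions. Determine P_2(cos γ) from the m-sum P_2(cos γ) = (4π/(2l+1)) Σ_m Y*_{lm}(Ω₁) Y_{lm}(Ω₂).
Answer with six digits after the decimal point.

0.061786

Addition theorem: P_2(cos γ) = (4π/5) Σ_m Y*_{lm}(Ω₁) Y_{lm}(Ω₂), m = −2…2:
  m=-2: Y*=-0.086124-0.044927i  Y=-0.155408-0.309291i  product -0.000511+0.033620i
  m=-1: Y*=+0.079807-0.325539i  Y=-0.123732+0.200645i  product +0.055443+0.056292i
  m=+0: Y*=+0.392844-0.000000i  Y=-0.217083+0.000000i  product -0.085280+0.000000i
  m=+1: Y*=-0.079807-0.325539i  Y=+0.123732+0.200645i  product +0.055443-0.056292i
  m=+2: Y*=-0.086124+0.044927i  Y=-0.155408+0.309291i  product -0.000511-0.033620i
Total Σ_m = +0.024584-0.000000i. Multiply by 2.513274: +0.061786-0.000000i. P_2(cos γ) = 0.061786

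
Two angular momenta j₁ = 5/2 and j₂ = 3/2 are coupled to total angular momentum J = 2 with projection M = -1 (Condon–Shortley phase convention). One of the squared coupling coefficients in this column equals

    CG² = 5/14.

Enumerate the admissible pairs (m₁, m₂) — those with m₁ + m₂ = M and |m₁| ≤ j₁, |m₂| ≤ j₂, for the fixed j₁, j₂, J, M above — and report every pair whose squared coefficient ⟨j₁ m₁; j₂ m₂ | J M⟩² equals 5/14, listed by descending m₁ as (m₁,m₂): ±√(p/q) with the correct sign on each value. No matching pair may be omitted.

Admissible pairs with m₁+m₂ = M = -1: (-5/2,3/2), (-3/2,1/2), (-1/2,-1/2), (1/2,-3/2)
  (m₁,m₂)=(1/2,-3/2): CG² = 9/28, CG = +√(9/28)
  (m₁,m₂)=(-1/2,-1/2): CG² = 25/84, CG = −√(25/84)
  (m₁,m₂)=(-3/2,1/2): CG² = 1/42, CG = +√(1/42)
  (m₁,m₂)=(-5/2,3/2): CG² = 5/14, CG = +√(5/14)   ← matches the target
Pairs with CG² = 5/14: (-5/2,3/2): +√(5/14)

(-5/2,3/2): +√(5/14)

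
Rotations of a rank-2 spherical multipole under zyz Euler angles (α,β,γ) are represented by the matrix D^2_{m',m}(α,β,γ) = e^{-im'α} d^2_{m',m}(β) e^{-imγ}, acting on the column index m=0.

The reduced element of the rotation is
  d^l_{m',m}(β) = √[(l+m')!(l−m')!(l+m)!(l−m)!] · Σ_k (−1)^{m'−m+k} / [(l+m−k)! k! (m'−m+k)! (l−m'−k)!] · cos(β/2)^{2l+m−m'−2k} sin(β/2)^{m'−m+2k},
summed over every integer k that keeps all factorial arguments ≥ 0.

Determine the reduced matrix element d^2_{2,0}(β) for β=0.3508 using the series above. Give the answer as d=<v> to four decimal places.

d=0.0723

d^2_{2,0}(β=0.3508) via the finite sum:
With c≡cos(β/2)=0.984657 and s≡sin(β/2)=0.174502, N=[24·1·2·2]^{1/2}=9.797959
The bounds max(0,m−m')=0 and min(l+m,l−m')=0 give 1 term
  k=0: (−1)^2·9.7980/(4)·0.9847^2·0.1745^2 = +0.072318
d^2_{2,0}(0.3508) = +0.072318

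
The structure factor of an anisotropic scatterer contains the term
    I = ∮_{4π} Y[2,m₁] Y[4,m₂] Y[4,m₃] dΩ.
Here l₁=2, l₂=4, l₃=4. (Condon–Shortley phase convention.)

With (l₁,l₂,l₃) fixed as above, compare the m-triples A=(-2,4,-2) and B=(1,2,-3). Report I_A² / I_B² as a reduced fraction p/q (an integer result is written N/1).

l's match ⇒ only the (l;m) 3-j factors differ between A and B.
A: triangle coeff Δ(2,4,4) = 1/13860; Σ_t [2,2]: t=2:+1/2880 = 1/2880; (3j)²=2/165 [(2 4 4; -2 4 -2)], sign=+1
B: triangle coeff Δ(2,4,4) = 1/13860; Σ_t [0,1]: t=0:+1/1440 t=1:−1/240 = -1/288; (3j)²=5/132 [(2 4 4; 1 2 -3)], sign=+1
I_A²/I_B² = (2/165)/(5/132) = 8/25

8/25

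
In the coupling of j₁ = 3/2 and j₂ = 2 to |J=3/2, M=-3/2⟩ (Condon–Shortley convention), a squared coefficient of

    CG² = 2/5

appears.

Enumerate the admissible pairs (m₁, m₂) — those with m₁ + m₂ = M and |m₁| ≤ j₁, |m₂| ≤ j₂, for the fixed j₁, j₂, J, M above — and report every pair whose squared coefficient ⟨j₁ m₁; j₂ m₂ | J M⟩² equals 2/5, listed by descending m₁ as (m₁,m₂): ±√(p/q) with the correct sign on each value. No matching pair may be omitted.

(1/2,-2): +√(2/5); (-1/2,-1): −√(2/5)

Admissible pairs with m₁+m₂ = M = -3/2: (-3/2,0), (-1/2,-1), (1/2,-2)
  (m₁,m₂)=(1/2,-2): CG² = 2/5, CG = +√(2/5)   ← matches the target
  (m₁,m₂)=(-1/2,-1): CG² = 2/5, CG = −√(2/5)   ← matches the target
  (m₁,m₂)=(-3/2,0): CG² = 1/5, CG = +√(1/5)
Pairs with CG² = 2/5: (1/2,-2): +√(2/5); (-1/2,-1): −√(2/5)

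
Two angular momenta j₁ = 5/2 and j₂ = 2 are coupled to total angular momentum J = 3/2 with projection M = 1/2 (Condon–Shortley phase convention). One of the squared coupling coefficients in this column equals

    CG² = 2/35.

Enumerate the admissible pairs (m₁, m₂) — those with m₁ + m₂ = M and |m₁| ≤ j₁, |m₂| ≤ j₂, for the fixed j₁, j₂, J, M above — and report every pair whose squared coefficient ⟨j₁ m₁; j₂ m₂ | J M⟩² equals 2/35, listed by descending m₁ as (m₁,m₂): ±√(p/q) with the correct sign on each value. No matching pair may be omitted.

Admissible pairs with m₁+m₂ = M = 1/2: (-3/2,2), (-1/2,1), (1/2,0), (3/2,-1), (5/2,-2)
  (m₁,m₂)=(5/2,-2): CG² = 8/21, CG = +√(8/21)
  (m₁,m₂)=(3/2,-1): CG² = 2/105, CG = −√(2/105)
  (m₁,m₂)=(1/2,0): CG² = 2/35, CG = −√(2/35)   ← matches the target
  (m₁,m₂)=(-1/2,1): CG² = 5/21, CG = +√(5/21)
  (m₁,m₂)=(-3/2,2): CG² = 32/105, CG = −√(32/105)
Pairs with CG² = 2/35: (1/2,0): −√(2/35)

(1/2,0): −√(2/35)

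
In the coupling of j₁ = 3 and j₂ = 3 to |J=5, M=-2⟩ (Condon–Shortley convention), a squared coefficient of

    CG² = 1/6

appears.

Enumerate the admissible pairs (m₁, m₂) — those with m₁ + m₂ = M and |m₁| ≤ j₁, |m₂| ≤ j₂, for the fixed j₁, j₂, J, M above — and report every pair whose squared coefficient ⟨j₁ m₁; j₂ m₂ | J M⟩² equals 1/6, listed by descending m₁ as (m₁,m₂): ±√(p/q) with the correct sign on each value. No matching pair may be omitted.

(1,-3): +√(1/6); (-3,1): −√(1/6)

Admissible pairs with m₁+m₂ = M = -2: (-3,1), (-2,0), (-1,-1), (0,-2), (1,-3)
  (m₁,m₂)=(1,-3): CG² = 1/6, CG = +√(1/6)   ← matches the target
  (m₁,m₂)=(0,-2): CG² = 1/3, CG = +√(1/3)
  (m₁,m₂)=(-1,-1): CG² = 0/1, CG = 0
  (m₁,m₂)=(-2,0): CG² = 1/3, CG = −√(1/3)
  (m₁,m₂)=(-3,1): CG² = 1/6, CG = −√(1/6)   ← matches the target
Pairs with CG² = 1/6: (1,-3): +√(1/6); (-3,1): −√(1/6)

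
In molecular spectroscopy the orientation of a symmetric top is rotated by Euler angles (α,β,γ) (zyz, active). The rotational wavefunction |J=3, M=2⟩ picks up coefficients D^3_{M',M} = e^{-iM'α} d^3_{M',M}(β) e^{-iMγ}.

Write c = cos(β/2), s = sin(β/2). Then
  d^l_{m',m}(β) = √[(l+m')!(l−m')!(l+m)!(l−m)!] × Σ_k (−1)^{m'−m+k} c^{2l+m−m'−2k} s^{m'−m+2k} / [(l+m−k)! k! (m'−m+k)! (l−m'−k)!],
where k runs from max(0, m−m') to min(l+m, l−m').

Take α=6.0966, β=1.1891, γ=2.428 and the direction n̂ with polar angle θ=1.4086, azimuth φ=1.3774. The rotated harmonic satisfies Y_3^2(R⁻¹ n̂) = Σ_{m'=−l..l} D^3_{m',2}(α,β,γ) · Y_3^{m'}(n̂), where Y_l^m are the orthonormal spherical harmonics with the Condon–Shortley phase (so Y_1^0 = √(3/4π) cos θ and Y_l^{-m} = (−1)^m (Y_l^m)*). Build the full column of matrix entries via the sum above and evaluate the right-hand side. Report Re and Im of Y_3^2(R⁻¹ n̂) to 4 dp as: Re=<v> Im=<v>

Need the full column D^3_{m',2} for m'=−3..3 at α=6.0966, β=1.1891, γ=2.4280.
cos(β/2)=0.828401, sin(β/2)=0.560136
d^3_{-3,2}: single k=5 term ⇒ +0.111888;  D = +0.072368+0.085334i
d^3_{-2,2}: k∈[4..5] ⇒ +0.337773 -0.030886 = +0.306887;  D = +0.151628+0.266812i
d^3_{-1,2}: k∈[3..4] ⇒ +0.631876 -0.144447 = +0.487429;  D = +0.158039+0.461098i
d^3_{0,2}: k∈[2..3] ⇒ +0.809300 -0.370012 = +0.439288;  D = +0.062870+0.434766i
d^3_{1,2}: k∈[1..2] ⇒ +0.691028 -0.631876 = +0.059152;  D = -0.002541+0.059097i
d^3_{2,2}: k∈[0..1] ⇒ +0.323179 -0.738786 = -0.415608;  D = +0.094571-0.404705i
d^3_{3,2}: single k=0 term ⇒ -0.535268;  D = +0.216375-0.489585i
Y_3^{m'}(θ=1.4086,φ=1.3774) and Σ D·Y over m':
  (+0.0724+0.0853i)·(-0.2198+0.3354i)  (+0.1516+0.2668i)·(-0.1489-0.0606i)  (+0.1580+0.4611i)·(-0.0533+0.2722i)  (+0.0629+0.4348i)·(-0.1729+0.0000i)  (-0.0025+0.0591i)·(+0.0533+0.2722i)  (+0.0946-0.4047i)·(-0.1489+0.0606i)  (+0.2164-0.4896i)·(+0.2198+0.3354i)
Y_3^2(R⁻¹ n̂) = +0.010285-0.066764i

Re=0.0103 Im=-0.0668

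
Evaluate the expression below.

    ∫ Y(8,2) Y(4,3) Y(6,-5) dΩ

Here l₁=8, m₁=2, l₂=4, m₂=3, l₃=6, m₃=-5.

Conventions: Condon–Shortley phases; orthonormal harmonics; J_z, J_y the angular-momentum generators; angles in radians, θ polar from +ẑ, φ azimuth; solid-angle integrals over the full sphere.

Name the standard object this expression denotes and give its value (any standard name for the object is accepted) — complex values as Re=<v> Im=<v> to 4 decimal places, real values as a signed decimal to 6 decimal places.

Gaunt coefficient, -0.069313

This is a Gaunt coefficient — the integral of a triple product of spherical harmonics over the sphere.
Rules hold: Σm=0, L=18 even, 4≤6≤12.
N = 17·9·13 = 1989
Δ = 6!·10!·2!/19! = 1/23279256
Racah Σ t=2..4: t=2:+1/1658880 t=3:−1/518400 t=4:+1/1658880 = -1/1382400
⇒ 3j(8 4 6; 0 0 0)² = 504/46189, sgn -1
Racah Σ t=5..6: t=5:−1/87091200 t=6:+1/2612736000 = -29/2612736000
⇒ 3j(8 4 6; 2 3 -5)² = 841/302328, sgn +1
4πI² = N·(3j₀)²·(3jₘ)² = 52983/877591
I = -1·√(0.0603732/4π) = -0.06931341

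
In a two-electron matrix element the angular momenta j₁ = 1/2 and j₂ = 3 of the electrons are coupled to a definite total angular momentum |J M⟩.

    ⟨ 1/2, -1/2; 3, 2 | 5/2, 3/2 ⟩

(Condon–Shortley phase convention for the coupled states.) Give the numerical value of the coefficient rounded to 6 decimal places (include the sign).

-0.845154

√[6·1!0!5!/7! · 0!1!5!1!4!1!] = √(2880/7)
  +(−1)^1/∏(1,0,0,4,0,1)! = -1/24  (running -1/24)
⟨..|..⟩ = √(2880/7)·(-1/24) = -0.845154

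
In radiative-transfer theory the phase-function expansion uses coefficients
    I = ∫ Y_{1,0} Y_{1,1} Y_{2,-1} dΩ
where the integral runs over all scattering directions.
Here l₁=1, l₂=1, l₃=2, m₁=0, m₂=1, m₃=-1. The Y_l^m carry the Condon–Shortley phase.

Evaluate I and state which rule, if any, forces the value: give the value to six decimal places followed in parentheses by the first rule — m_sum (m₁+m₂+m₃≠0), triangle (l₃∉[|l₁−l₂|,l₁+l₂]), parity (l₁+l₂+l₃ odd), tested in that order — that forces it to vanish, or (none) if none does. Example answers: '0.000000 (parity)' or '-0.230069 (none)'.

Rules hold: Σm=0, L=4 even, 0≤2≤2.
N = 3·3·5 = 45
Δ = 0!·2!·2!/5! = 1/30
Racah Σ t=0..0: t=0:+1/1 = 1/1
⇒ 3j(1 1 2; 0 0 0)² = 2/15, sgn +1
Racah Σ t=0..0: t=0:+1/2 = 1/2
⇒ 3j(1 1 2; 0 1 -1)² = 1/10, sgn -1
4πI² = N·(3j₀)²·(3jₘ)² = 3/5
I = -1·√(0.6/4π) = -0.21850969
No selection rule forces the value: the integral is nonzero (none).

-0.218510 (none)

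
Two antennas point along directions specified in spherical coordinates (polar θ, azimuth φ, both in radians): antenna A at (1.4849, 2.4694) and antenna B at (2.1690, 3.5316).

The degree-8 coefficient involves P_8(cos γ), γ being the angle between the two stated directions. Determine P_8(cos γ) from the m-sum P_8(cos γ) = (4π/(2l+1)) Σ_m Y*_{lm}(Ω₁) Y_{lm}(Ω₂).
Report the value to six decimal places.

-0.281875

Summing Y*_{l m}(θ₁,φ₁)·Y_{l m}(θ₂,φ₂) over m ∈ [−8, 8]; prefactor 4π/(2·8+1) = 0.739198:
  term(m=-8) = (-0.033653, -0.044860)   from Y*(Ω₁)=(0.308850, 0.393743), Y(Ω₂)=(-0.112040, -0.002413)
  term(m=-7) = (-0.021403, 0.048109)   from Y*(Ω₁)=(0.001213, -0.172357), Y(Ω₂)=(-0.279987, -0.122204)
  term(m=-6) = (-0.146889, 0.013258)   from Y*(Ω₁)=(0.205747, -0.254829), Y(Ω₂)=(-0.313236, -0.323520)
  term(m=-5) = (0.034575, 0.050689)   from Y*(Ω₁)=(-0.193150, 0.043064), Y(Ω₂)=(-0.114789, -0.288029)
  term(m=-4) = (0.013519, -0.027041)   from Y*(Ω₁)=(-0.243433, -0.118440), Y(Ω₂)=(-0.001202, 0.111668)
  term(m=-3) = (-0.076422, 0.003442)   from Y*(Ω₁)=(0.089813, 0.187947), Y(Ω₂)=(-0.143277, 0.338151)
  term(m=-2) = (-0.010089, -0.016324)   from Y*(Ω₁)=(-0.054969, 0.238622), Y(Ω₂)=(-0.055713, 0.055116)
  term(m=-1) = (0.034233, -0.061403)   from Y*(Ω₁)=(0.166151, -0.132228), Y(Ω₂)=(0.306209, -0.125872)
  term(m=+0) = (0.030935, 0.000000)   from Y*(Ω₁)=(0.237137, -0.000000), Y(Ω₂)=(0.130454, 0.000000)
  term(m=+1) = (0.034233, 0.061403)   from Y*(Ω₁)=(-0.166151, -0.132228), Y(Ω₂)=(-0.306209, -0.125872)
  term(m=+2) = (-0.010089, 0.016324)   from Y*(Ω₁)=(-0.054969, -0.238622), Y(Ω₂)=(-0.055713, -0.055116)
  term(m=+3) = (-0.076422, -0.003442)   from Y*(Ω₁)=(-0.089813, 0.187947), Y(Ω₂)=(0.143277, 0.338151)
  term(m=+4) = (0.013519, 0.027041)   from Y*(Ω₁)=(-0.243433, 0.118440), Y(Ω₂)=(-0.001202, -0.111668)
  term(m=+5) = (0.034575, -0.050689)   from Y*(Ω₁)=(0.193150, 0.043064), Y(Ω₂)=(0.114789, -0.288029)
  term(m=+6) = (-0.146889, -0.013258)   from Y*(Ω₁)=(0.205747, 0.254829), Y(Ω₂)=(-0.313236, 0.323520)
  term(m=+7) = (-0.021403, -0.048109)   from Y*(Ω₁)=(-0.001213, -0.172357), Y(Ω₂)=(0.279987, -0.122204)
  term(m=+8) = (-0.033653, 0.044860)   from Y*(Ω₁)=(0.308850, -0.393743), Y(Ω₂)=(-0.112040, 0.002413)
Σ over m = (-0.381325, 0.000000); ×(4π/17) → (-0.281875, 0.000000). Real part: -0.281875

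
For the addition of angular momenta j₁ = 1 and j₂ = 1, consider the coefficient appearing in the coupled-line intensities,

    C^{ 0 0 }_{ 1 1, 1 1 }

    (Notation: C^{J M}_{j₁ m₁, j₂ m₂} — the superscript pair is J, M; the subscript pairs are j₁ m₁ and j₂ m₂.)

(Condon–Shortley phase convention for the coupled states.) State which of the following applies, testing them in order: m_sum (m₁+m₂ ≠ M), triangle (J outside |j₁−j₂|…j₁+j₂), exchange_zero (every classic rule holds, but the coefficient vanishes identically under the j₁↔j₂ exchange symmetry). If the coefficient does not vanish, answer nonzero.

m-sum: m₁+m₂ = 1+1 = 2, M = 0  ✗ ⇒ coefficient is 0

m_sum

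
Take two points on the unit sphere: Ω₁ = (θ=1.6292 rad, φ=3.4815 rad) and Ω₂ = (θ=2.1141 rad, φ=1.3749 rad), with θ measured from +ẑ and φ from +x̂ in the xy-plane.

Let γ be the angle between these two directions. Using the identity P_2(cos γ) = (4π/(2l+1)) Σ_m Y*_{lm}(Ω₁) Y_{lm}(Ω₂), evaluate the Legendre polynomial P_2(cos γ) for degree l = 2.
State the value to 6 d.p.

Summing Y*_{l m}(θ₁,φ₁)·Y_{l m}(θ₂,φ₂) over m ∈ [−2, 2]; prefactor 4π/(2·2+1) = 2.513274:
  term(m=-2) = (-0.052160, -0.095663)   from Y*(Ω₁)=(0.299378, 0.242004), Y(Ω₂)=(-0.261594, -0.108078)
  term(m=-1) = (-0.007857, 0.013233)   from Y*(Ω₁)=(0.042442, 0.015009), Y(Ω₂)=(-0.066544, 0.335334)
  term(m=+0) = (0.019517, 0.000000)   from Y*(Ω₁)=(-0.312168, -0.000000), Y(Ω₂)=(-0.062522, 0.000000)
  term(m=+1) = (-0.007857, -0.013233)   from Y*(Ω₁)=(-0.042442, 0.015009), Y(Ω₂)=(0.066544, 0.335334)
  term(m=+2) = (-0.052160, 0.095663)   from Y*(Ω₁)=(0.299378, -0.242004), Y(Ω₂)=(-0.261594, 0.108078)
Σ over m = (-0.100517, 0.000000); ×(4π/5) → (-0.252627, 0.000000). Real part: -0.252627

-0.252627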